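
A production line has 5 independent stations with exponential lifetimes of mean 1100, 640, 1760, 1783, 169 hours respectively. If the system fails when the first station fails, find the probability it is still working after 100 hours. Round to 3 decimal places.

The first failure time is exponential with rate Σλ_i = 1/1100 + 1/640 + 1/1760 + 1/1783 + 1/169 = 0.00951778 per hour.
P(min > 100) = e^(−0.00951778·100) = e^(−0.95178) ≈ 0.386.

0.386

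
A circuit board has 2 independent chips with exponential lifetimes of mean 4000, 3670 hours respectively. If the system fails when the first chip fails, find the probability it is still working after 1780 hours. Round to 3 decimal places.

The first failure time is exponential with rate Σλ_i = 1/4000 + 1/3670 = 0.00052248 per hour.
P(min > 1780) = e^(−0.00052248·1780) = e^(−0.93001) ≈ 0.395.

0.395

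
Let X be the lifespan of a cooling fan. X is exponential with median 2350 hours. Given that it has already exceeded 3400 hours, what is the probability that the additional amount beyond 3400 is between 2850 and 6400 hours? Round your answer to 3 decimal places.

For an exponential, median = ln(2)/λ, so λ = ln 2 / 2350 = 0.000294956 per hour.
Memoryless: the residual past 3400 is again Exp(λ).
P(2850 < residual < 6400) = e^(−λ·2850) − e^(−λ·6400) = 0.43144 − 0.15142 ≈ 0.280.

0.280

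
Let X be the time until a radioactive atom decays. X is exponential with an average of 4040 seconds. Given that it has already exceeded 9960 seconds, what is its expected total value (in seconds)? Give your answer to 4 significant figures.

14000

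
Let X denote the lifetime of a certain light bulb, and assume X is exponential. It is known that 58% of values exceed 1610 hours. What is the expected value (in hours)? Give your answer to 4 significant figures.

e^(−λ·1610) = 0.58 ⇒ λ = −ln(0.58)/1610 = 0.00033834.
Mean = 1/λ = 2955.61 hours.

2956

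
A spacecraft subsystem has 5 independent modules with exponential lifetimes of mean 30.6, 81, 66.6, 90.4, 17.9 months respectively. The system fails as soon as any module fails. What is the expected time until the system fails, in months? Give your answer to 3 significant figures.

7.88

The first failure time is exponential with rate Σλ_i = 1/30.6 + 1/81 + 1/66.6 + 1/90.4 + 1/17.9 = 0.126968 per month.
E[min] = 1/Σλ = 1/0.126968 = 7.87598 months.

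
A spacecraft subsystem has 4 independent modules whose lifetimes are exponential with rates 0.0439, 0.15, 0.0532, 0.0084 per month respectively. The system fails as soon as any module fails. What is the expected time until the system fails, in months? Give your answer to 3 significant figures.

3.91

The time to first failure is exponential with rate Σλ = 0.0439 + 0.15 + 0.0532 + 0.0084 = 0.2555.
E[min] = 1/Σλ = 1/0.2555 = 3.91389 months.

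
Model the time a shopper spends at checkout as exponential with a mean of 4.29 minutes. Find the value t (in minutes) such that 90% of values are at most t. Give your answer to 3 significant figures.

9.88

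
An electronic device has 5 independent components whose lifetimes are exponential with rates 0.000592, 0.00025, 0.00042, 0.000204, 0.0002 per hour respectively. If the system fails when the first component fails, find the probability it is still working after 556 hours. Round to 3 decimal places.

0.396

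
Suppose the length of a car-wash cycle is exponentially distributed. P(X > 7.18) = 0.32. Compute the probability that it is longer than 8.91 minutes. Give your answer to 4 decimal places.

0.2432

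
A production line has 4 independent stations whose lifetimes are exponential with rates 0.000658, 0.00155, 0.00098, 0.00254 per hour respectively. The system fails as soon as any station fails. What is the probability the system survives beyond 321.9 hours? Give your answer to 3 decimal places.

0.158

The time to first failure is exponential with rate Σλ = 0.000658 + 0.00155 + 0.00098 + 0.00254 = 0.005728.
P(min > 321.9) = e^(−0.005728·321.9) = e^(−1.8438) ≈ 0.158.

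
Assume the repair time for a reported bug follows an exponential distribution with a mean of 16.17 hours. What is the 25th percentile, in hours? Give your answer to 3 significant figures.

The rate is λ = 1/16.17 = 0.0618429 per hour.
Set 1 − e^(−λt) = 0.25, so t = −ln(0.75)/λ = 0.28768/0.0618429 ≈ 4.65182 hours.

4.65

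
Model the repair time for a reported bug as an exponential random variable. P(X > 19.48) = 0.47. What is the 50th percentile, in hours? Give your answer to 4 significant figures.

17.88

e^(−λ·19.48) = 0.47 ⇒ λ = −ln(0.47)/19.48 = 0.0387589.
50th percentile: 1 − e^(−λt) = 0.5, t = −ln(0.5)/λ = 17.8836 hours.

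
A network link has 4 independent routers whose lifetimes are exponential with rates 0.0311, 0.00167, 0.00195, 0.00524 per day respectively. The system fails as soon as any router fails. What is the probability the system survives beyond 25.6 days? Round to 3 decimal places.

0.360

The time to first failure is exponential with rate Σλ = 0.0311 + 0.00167 + 0.00195 + 0.00524 = 0.03996.
P(min > 25.6) = e^(−0.03996·25.6) = e^(−1.023) ≈ 0.360.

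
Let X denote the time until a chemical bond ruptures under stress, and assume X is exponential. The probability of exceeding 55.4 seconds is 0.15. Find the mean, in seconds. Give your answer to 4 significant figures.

29.20

e^(−λ·55.4) = 0.15 ⇒ λ = −ln(0.15)/55.4 = 0.034244.
Mean = 1/λ = 29.2022 seconds.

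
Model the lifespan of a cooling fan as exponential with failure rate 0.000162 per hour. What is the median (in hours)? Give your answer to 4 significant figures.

Set 1 − e^(−λt) = 0.5, so t = −ln(0.5)/λ = 0.69315/0.000162 ≈ 4278.69 hours.

4279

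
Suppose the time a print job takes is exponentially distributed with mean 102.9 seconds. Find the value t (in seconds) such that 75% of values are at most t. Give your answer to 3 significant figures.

143

The rate is λ = 1/102.9 = 0.00971817 per second.
Set 1 − e^(−λt) = 0.75, so t = −ln(0.25)/λ = 1.3863/0.00971817 ≈ 142.65 seconds.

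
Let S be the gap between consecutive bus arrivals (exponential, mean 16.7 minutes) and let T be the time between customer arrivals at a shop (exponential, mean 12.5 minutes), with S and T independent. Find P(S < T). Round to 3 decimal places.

λ_1 = 1/16.7 = 0.0598802, λ_2 = 1/12.5 = 0.08.
For independent exponentials, P(S < T) = λ_1/(λ_1+λ_2) = 0.0598802/0.13988 ≈ 0.428.

0.428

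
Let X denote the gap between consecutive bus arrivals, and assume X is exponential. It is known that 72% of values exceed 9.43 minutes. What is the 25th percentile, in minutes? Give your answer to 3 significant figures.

e^(−λ·9.43) = 0.72 ⇒ λ = −ln(0.72)/9.43 = 0.0348361.
25th percentile: 1 − e^(−λt) = 0.25, t = −ln(0.75)/λ = 8.25817 minutes.

8.26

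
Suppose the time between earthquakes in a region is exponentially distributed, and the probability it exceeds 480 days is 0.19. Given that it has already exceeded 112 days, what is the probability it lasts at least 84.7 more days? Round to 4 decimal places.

0.7460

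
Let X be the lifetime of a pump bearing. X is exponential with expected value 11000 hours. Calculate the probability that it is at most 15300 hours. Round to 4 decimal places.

The rate is λ = 1/11000 = 0.0000909091 per hour.
P(X ≤ 15300) = 1 − e^(−λ·15300) = 1 − e^(−1.3909) ≈ 0.7512.

0.7512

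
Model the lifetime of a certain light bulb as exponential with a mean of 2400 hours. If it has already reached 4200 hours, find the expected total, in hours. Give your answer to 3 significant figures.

The rate is λ = 1/2400 = 0.000416667 per hour.
By memorylessness, E[X | X > 4200] = 4200 + 1/λ = 4200 + 2400 = 6600 hours.

6600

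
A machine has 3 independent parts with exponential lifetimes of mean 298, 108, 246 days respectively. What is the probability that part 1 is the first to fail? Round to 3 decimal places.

Rates: λ_i = 1/mean_i → 0.0033557, 0.00925926, 0.00406504; Σλ = 0.01668.
P(part 1 first) = λ_1/Σλ = 0.0033557/0.01668 ≈ 0.201.

0.201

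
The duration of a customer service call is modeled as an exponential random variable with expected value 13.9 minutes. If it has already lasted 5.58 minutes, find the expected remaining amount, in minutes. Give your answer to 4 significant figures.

13.90

The rate is λ = 1/13.9 = 0.0719424 per minute.
By memorylessness, the remaining amount past any threshold is again Exp(λ) with mean 1/λ = 13.9 minutes.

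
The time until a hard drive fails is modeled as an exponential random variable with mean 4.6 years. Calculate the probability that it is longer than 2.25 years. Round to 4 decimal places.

0.6132

The rate is λ = 1/4.6 = 0.217391 per year.
P(X > 2.25) = e^(−λ·2.25) = e^(−0.48913) ≈ 0.6132.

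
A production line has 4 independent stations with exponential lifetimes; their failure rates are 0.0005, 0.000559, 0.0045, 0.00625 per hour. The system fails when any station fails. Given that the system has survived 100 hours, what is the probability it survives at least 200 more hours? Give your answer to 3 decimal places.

0.094

Time to first failure ~ Exp(Σλ) with Σλ = 0.011809.
By memorylessness, P(T > 100+200 | T > 100) = P(T > 200) = e^(−0.011809·200) ≈ 0.094.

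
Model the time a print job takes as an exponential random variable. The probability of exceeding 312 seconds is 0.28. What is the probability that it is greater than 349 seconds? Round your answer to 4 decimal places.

e^(−λ·312) = 0.28 ⇒ λ = −ln(0.28)/312 = 0.00408002.
P(X > 349) = e^(−0.00408002·349) = e^(−1.4239) ≈ 0.2408.

0.2408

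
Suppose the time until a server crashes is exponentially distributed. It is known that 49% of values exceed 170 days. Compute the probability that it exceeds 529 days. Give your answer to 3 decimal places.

e^(−λ·170) = 0.49 ⇒ λ = −ln(0.49)/170 = 0.00419618.
P(X > 529) = e^(−0.00419618·529) = e^(−2.2198) ≈ 0.109.

0.109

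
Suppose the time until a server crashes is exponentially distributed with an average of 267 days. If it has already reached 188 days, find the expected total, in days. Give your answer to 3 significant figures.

The rate is λ = 1/267 = 0.00374532 per day.
By memorylessness, E[X | X > 188] = 188 + 1/λ = 188 + 267 = 455 days.

455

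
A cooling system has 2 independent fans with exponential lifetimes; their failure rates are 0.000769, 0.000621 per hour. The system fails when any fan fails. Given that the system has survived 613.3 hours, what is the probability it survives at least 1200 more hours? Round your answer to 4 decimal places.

0.1886

Time to first failure ~ Exp(Σλ) with Σλ = 0.00139.
By memorylessness, P(T > 613.3+1200 | T > 613.3) = P(T > 1200) = e^(−0.00139·1200) ≈ 0.1886.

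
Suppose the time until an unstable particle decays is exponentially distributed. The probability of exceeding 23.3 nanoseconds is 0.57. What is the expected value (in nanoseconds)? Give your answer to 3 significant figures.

41.5

e^(−λ·23.3) = 0.57 ⇒ λ = −ln(0.57)/23.3 = 0.0241253.
Mean = 1/λ = 41.4503 nanoseconds.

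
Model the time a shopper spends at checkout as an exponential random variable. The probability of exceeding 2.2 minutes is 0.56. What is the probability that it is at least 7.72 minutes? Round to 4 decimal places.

e^(−λ·2.2) = 0.56 ⇒ λ = −ln(0.56)/2.2 = 0.263554.
P(X > 7.72) = e^(−0.263554·7.72) = e^(−2.0346) ≈ 0.1307.

0.1307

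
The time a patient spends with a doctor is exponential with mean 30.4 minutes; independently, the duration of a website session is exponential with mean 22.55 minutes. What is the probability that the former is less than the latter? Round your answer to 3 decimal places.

0.426

λ_1 = 1/30.4 = 0.0328947, λ_2 = 1/22.55 = 0.0443459.
For independent exponentials, P(the former < the latter) = λ_1/(λ_1+λ_2) = 0.0328947/0.0772406 ≈ 0.426.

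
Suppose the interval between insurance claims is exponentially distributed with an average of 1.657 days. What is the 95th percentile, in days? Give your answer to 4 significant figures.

The rate is λ = 1/1.657 = 0.6035 per day.
Set 1 − e^(−λt) = 0.95, so t = −ln(0.05)/λ = 2.9957/0.6035 ≈ 4.96393 days.

4.964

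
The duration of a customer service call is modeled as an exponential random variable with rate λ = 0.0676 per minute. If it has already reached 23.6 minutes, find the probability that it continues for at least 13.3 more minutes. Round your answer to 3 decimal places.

0.407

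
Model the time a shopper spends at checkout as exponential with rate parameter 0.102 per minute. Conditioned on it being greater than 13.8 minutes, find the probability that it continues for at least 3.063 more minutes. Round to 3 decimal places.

0.732

P(X > s+t | X > s) = e^(−λ(s+t))/e^(−λs) = e^(−λt), independent of s = 13.8.
P(X > 3.063) = e^(−0.31243) ≈ 0.732.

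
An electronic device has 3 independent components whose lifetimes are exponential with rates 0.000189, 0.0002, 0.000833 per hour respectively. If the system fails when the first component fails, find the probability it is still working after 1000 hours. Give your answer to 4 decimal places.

The time to first failure is exponential with rate Σλ = 0.000189 + 0.0002 + 0.000833 = 0.001222.
P(min > 1000) = e^(−0.001222·1000) = e^(−1.222) ≈ 0.2946.

0.2946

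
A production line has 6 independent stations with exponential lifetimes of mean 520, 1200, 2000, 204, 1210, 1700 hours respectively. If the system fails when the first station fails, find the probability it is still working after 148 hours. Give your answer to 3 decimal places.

0.242

The first failure time is exponential with rate Σλ_i = 1/520 + 1/1200 + 1/2000 + 1/204 + 1/1210 + 1/1700 = 0.00957305 per hour.
P(min > 148) = e^(−0.00957305·148) = e^(−1.4168) ≈ 0.242.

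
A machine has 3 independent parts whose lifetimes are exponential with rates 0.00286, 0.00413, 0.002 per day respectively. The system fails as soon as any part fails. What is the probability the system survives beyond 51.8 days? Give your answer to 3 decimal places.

0.628

The time to first failure is exponential with rate Σλ = 0.00286 + 0.00413 + 0.002 = 0.00899.
P(min > 51.8) = e^(−0.00899·51.8) = e^(−0.46568) ≈ 0.628.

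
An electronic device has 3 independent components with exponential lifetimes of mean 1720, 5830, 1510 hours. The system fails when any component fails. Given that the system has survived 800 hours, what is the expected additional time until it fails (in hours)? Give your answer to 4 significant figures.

706.6

First-failure rate Σλ = 1/1720 + 1/5830 + 1/1510 = 0.00141517.
By memorylessness the expected residual is 1/Σλ = 706.627 hours, regardless of the 800 already elapsed.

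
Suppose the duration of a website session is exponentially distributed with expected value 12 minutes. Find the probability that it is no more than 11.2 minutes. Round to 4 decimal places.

The rate is λ = 1/12 = 0.0833333 per minute.
P(X ≤ 11.2) = 1 − e^(−λ·11.2) = 1 − e^(−0.93333) ≈ 0.6068.

0.6068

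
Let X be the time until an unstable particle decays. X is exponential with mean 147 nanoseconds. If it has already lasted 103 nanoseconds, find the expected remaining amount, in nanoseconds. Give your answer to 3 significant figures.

147

The rate is λ = 1/147 = 0.00680272 per nanosecond.
By memorylessness, the remaining amount past any threshold is again Exp(λ) with mean 1/λ = 147 nanoseconds.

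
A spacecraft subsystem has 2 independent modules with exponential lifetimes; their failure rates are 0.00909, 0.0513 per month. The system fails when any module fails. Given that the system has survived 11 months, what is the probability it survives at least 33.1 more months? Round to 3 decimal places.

0.135

Time to first failure ~ Exp(Σλ) with Σλ = 0.06039.
By memorylessness, P(T > 11+33.1 | T > 11) = P(T > 33.1) = e^(−0.06039·33.1) ≈ 0.135.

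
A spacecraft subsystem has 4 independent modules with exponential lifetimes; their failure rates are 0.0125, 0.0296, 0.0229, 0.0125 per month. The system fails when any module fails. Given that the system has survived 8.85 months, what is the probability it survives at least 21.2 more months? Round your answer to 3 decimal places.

0.193

Time to first failure ~ Exp(Σλ) with Σλ = 0.0775.
By memorylessness, P(T > 8.85+21.2 | T > 8.85) = P(T > 21.2) = e^(−0.0775·21.2) ≈ 0.193.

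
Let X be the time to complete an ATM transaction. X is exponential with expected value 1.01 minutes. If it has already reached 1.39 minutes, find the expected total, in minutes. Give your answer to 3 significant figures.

2.40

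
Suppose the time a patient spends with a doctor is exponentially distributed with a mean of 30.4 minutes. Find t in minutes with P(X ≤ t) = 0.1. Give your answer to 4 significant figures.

3.203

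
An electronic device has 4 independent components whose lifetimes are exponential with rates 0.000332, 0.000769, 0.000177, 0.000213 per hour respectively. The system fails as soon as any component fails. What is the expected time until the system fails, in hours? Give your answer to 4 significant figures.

The time to first failure is exponential with rate Σλ = 0.000332 + 0.000769 + 0.000177 + 0.000213 = 0.001491.
E[min] = 1/Σλ = 1/0.001491 = 670.691 hours.

670.7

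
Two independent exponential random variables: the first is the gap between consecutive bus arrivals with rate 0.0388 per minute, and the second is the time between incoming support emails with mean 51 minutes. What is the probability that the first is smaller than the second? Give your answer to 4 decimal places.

0.6643

λ_1 = 0.0388, λ_2 = 1/51 = 0.0196078.
For independent exponentials, P(the first < the second) = λ_1/(λ_1+λ_2) = 0.0388/0.0584078 ≈ 0.6643.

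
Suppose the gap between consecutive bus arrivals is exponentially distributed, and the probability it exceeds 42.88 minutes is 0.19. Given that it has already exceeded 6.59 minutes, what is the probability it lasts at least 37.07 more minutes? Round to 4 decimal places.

From e^(−λ·42.88) = 0.19, λ = −ln(0.19)/42.88 = 0.0387297.
Memoryless: P(X > 6.59+37.07 | X > 6.59) = P(X > 37.07) = e^(−0.0387297·37.07) ≈ 0.2379.

0.2379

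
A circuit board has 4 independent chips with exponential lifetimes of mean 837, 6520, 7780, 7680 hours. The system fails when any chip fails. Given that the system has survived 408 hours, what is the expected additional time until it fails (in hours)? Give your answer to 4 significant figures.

622.3

First-failure rate Σλ = 1/837 + 1/6520 + 1/7780 + 1/7680 = 0.00160686.
By memorylessness the expected residual is 1/Σλ = 622.332 hours, regardless of the 408 already elapsed.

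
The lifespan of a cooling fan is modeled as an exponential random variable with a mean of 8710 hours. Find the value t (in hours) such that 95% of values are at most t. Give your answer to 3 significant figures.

26100

The rate is λ = 1/8710 = 0.000114811 per hour.
Set 1 − e^(−λt) = 0.95, so t = −ln(0.05)/λ = 2.9957/0.000114811 ≈ 26092.8 hours.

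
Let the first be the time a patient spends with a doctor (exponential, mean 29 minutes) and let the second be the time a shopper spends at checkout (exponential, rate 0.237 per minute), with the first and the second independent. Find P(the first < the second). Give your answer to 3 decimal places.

0.127

λ_1 = 1/29 = 0.0344828, λ_2 = 0.237.
For independent exponentials, P(the first < the second) = λ_1/(λ_1+λ_2) = 0.0344828/0.271483 ≈ 0.127.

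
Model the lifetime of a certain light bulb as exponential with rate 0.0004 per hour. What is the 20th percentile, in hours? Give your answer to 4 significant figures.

557.9

Set 1 − e^(−λt) = 0.2, so t = −ln(0.8)/λ = 0.22314/0.0004 ≈ 557.859 hours.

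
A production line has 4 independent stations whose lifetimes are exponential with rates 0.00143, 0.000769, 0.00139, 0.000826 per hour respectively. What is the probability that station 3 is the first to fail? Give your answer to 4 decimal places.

0.3148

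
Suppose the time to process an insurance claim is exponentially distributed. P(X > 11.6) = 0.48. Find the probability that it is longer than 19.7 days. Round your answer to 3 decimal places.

e^(−λ·11.6) = 0.48 ⇒ λ = −ln(0.48)/11.6 = 0.0632732.
P(X > 19.7) = e^(−0.0632732·19.7) = e^(−1.2465) ≈ 0.288.

0.288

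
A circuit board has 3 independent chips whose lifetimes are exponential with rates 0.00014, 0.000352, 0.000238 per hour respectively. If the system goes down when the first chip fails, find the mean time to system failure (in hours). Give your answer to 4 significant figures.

1370

The time to first failure is exponential with rate Σλ = 0.00014 + 0.000352 + 0.000238 = 0.00073.
E[min] = 1/Σλ = 1/0.00073 = 1369.86 hours.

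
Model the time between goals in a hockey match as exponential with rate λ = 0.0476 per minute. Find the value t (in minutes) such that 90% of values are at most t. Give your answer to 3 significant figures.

48.4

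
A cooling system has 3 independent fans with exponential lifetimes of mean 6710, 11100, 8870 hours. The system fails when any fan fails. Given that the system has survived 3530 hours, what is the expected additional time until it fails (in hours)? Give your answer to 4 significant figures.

2842

First-failure rate Σλ = 1/6710 + 1/11100 + 1/8870 = 0.000351861.
By memorylessness the expected residual is 1/Σλ = 2842.03 hours, regardless of the 3530 already elapsed.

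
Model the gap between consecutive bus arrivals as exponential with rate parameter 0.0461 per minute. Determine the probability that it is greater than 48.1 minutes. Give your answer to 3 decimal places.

0.109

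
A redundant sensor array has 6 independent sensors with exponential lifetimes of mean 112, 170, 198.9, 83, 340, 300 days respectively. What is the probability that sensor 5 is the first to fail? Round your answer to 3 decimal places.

Rates: λ_i = 1/mean_i → 0.00892857, 0.00588235, 0.00502765, 0.0120482, 0.00294118, 0.00333333; Σλ = 0.0381613.
P(sensor 5 first) = λ_5/Σλ = 0.00294118/0.0381613 ≈ 0.077.

0.077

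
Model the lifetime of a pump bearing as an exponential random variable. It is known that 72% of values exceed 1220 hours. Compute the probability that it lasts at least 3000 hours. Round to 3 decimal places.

e^(−λ·1220) = 0.72 ⇒ λ = −ln(0.72)/1220 = 0.000269266.
P(X > 3000) = e^(−0.000269266·3000) = e^(−0.8078) ≈ 0.446.

0.446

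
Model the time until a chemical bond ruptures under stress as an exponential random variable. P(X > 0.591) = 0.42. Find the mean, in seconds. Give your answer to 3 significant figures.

0.681

e^(−λ·0.591) = 0.42 ⇒ λ = −ln(0.42)/0.591 = 1.46785.
Mean = 1/λ = 0.681268 seconds.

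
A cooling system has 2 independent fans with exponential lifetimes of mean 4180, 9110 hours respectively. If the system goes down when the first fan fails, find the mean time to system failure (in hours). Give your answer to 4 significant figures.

2865

The first failure time is exponential with rate Σλ_i = 1/4180 + 1/9110 = 0.000349004 per hour.
E[min] = 1/Σλ = 1/0.000349004 = 2865.3 hours.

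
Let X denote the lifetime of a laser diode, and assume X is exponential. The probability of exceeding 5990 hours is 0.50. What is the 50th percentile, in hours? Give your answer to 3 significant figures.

e^(−λ·5990) = 0.50 ⇒ λ = −ln(0.50)/5990 = 0.000115717.
50th percentile: 1 − e^(−λt) = 0.5, t = −ln(0.5)/λ = 5990 hours.

5990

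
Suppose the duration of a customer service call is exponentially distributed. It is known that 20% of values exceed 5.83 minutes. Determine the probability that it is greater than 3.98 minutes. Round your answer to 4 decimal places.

e^(−λ·5.83) = 0.20 ⇒ λ = −ln(0.20)/5.83 = 0.276061.
P(X > 3.98) = e^(−0.276061·3.98) = e^(−1.0987) ≈ 0.3333.

0.3333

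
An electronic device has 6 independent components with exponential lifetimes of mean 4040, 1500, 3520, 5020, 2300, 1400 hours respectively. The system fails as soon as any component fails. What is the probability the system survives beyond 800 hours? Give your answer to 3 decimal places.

0.130

The first failure time is exponential with rate Σλ_i = 1/4040 + 1/1500 + 1/3520 + 1/5020 + 1/2300 + 1/1400 = 0.00254655 per hour.
P(min > 800) = e^(−0.00254655·800) = e^(−2.0372) ≈ 0.130.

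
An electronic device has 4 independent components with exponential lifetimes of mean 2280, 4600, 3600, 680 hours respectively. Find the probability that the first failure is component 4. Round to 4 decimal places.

Rates: λ_i = 1/mean_i → 0.000438596, 0.000217391, 0.000277778, 0.00147059; Σλ = 0.00240435.
P(component 4 first) = λ_4/Σλ = 0.00147059/0.00240435 ≈ 0.6116.

0.6116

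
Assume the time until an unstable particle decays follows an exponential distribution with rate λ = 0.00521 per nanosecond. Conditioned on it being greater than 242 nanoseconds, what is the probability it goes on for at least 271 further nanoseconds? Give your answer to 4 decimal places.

0.2437

The exponential is memoryless, so the remaining time is again Exp(λ): the condition X > 242 is irrelevant.
P(X > 271) = e^(−1.4119) ≈ 0.2437.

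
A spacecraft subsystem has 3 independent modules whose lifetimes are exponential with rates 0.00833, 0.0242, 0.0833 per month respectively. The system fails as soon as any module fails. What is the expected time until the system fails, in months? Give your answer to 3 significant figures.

The time to first failure is exponential with rate Σλ = 0.00833 + 0.0242 + 0.0833 = 0.11583.
E[min] = 1/Σλ = 1/0.11583 = 8.63334 months.

8.63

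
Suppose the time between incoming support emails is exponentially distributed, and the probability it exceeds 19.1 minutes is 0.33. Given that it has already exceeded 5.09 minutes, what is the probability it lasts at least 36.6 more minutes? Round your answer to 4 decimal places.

From e^(−λ·19.1) = 0.33, λ = −ln(0.33)/19.1 = 0.0580452.
Memoryless: P(X > 5.09+36.6 | X > 5.09) = P(X > 36.6) = e^(−0.0580452·36.6) ≈ 0.1195.

0.1195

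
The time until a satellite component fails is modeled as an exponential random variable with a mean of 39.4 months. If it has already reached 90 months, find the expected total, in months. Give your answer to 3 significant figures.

129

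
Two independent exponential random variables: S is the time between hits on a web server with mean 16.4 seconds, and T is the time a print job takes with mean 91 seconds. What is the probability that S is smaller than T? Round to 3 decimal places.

λ_1 = 1/16.4 = 0.0609756, λ_2 = 1/91 = 0.010989.
For independent exponentials, P(S < T) = λ_1/(λ_1+λ_2) = 0.0609756/0.0719646 ≈ 0.847.

0.847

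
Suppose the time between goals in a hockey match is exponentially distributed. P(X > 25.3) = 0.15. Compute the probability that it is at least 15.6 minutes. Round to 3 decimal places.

0.310

e^(−λ·25.3) = 0.15 ⇒ λ = −ln(0.15)/25.3 = 0.074985.
P(X > 15.6) = e^(−0.074985·15.6) = e^(−1.1698) ≈ 0.310.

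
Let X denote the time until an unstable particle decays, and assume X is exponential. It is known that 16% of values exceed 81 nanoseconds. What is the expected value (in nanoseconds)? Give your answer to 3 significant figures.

44.2

e^(−λ·81) = 0.16 ⇒ λ = −ln(0.16)/81 = 0.0226245.
Mean = 1/λ = 44.1999 nanoseconds.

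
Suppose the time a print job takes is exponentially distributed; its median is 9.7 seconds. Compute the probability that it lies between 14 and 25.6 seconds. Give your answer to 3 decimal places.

0.207

For an exponential, median = ln(2)/λ, so λ = ln 2 / 9.7 = 0.0714585 per second.
P(14 < X < 25.6) = e^(−λ·14) − e^(−λ·25.6) = 0.36773 − 0.16052 ≈ 0.207.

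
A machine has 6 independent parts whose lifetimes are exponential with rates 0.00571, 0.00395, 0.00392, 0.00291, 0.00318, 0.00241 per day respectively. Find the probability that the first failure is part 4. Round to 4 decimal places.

0.1318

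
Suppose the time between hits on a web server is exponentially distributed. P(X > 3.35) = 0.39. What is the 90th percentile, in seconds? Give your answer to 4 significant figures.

e^(−λ·3.35) = 0.39 ⇒ λ = −ln(0.39)/3.35 = 0.281077.
90th percentile: 1 − e^(−λt) = 0.9, t = −ln(0.1)/λ = 8.192 seconds.

8.192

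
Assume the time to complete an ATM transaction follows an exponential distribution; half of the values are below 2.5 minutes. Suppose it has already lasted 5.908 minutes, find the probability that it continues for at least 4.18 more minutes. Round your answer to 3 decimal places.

0.314

For an exponential, median = ln(2)/λ, so λ = ln 2 / 2.5 = 0.277259 per minute.
P(X > s+t | X > s) = e^(−λ(s+t))/e^(−λs) = e^(−λt), independent of s = 5.908.
P(X > 4.18) = e^(−1.1589) ≈ 0.314.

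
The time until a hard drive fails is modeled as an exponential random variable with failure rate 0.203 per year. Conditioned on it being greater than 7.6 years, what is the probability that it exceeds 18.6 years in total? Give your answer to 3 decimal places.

0.107

P(X > s+t | X > s) = e^(−λ(s+t))/e^(−λs) = e^(−λt), independent of s = 7.6.
P(X > 11) = e^(−2.233) ≈ 0.107.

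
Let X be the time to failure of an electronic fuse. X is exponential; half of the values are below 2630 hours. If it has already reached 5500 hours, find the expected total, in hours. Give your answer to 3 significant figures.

For an exponential, median = ln(2)/λ, so λ = ln 2 / 2630 = 0.000263554 per hour.
By memorylessness, E[X | X > 5500] = 5500 + 1/λ = 5500 + 3794.29 = 9294.29 hours.

9290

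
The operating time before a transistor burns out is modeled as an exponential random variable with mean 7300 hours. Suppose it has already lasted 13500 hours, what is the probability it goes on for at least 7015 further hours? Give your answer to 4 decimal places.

The rate is λ = 1/7300 = 0.000136986 per hour.
By the memoryless property, P(X > 13500+7015 | X > 13500) = P(X > 7015).
P(X > 7015) = e^(−0.96096) ≈ 0.3825.

0.3825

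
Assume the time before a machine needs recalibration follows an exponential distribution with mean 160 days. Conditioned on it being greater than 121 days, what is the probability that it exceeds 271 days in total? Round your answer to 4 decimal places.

0.3916

The rate is λ = 1/160 = 0.00625 per day.
The exponential is memoryless, so the remaining time is again Exp(λ): the condition X > 121 is irrelevant.
P(X > 150) = e^(−0.9375) ≈ 0.3916.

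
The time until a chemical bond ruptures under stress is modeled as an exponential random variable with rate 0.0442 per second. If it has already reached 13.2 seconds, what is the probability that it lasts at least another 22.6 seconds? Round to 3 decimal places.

0.368

The exponential is memoryless, so the remaining time is again Exp(λ): the condition X > 13.2 is irrelevant.
P(X > 22.6) = e^(−0.99892) ≈ 0.368.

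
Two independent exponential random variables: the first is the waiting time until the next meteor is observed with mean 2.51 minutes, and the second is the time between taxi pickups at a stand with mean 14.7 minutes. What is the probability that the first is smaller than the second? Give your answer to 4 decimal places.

0.8542

λ_1 = 1/2.51 = 0.398406, λ_2 = 1/14.7 = 0.0680272.
For independent exponentials, P(the first < the second) = λ_1/(λ_1+λ_2) = 0.398406/0.466434 ≈ 0.8542.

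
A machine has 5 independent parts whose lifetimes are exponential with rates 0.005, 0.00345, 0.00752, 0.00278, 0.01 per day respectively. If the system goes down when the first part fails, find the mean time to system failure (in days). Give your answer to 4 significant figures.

34.78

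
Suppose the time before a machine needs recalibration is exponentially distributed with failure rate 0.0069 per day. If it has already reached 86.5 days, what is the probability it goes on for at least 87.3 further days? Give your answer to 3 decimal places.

The exponential is memoryless, so the remaining time is again Exp(λ): the condition X > 86.5 is irrelevant.
P(X > 87.3) = e^(−0.60237) ≈ 0.548.

0.548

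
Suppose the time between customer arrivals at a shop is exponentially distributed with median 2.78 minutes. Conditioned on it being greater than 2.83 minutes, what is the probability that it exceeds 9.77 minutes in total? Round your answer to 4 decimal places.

For an exponential, median = ln(2)/λ, so λ = ln 2 / 2.78 = 0.249334 per minute.
The exponential is memoryless, so the remaining time is again Exp(λ): the condition X > 2.83 is irrelevant.
P(X > 6.94) = e^(−1.7304) ≈ 0.1772.

0.1772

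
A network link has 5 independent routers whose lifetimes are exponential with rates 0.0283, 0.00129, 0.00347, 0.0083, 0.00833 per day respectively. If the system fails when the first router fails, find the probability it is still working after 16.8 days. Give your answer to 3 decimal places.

0.434

The time to first failure is exponential with rate Σλ = 0.0283 + 0.00129 + 0.00347 + 0.0083 + 0.00833 = 0.04969.
P(min > 16.8) = e^(−0.04969·16.8) = e^(−0.83479) ≈ 0.434.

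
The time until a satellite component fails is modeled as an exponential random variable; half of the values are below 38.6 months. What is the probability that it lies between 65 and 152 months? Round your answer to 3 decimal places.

0.246

For an exponential, median = ln(2)/λ, so λ = ln 2 / 38.6 = 0.0179572 per month.
P(65 < X < 152) = e^(−λ·65) − e^(−λ·152) = 0.31123 − 0.06525 ≈ 0.246.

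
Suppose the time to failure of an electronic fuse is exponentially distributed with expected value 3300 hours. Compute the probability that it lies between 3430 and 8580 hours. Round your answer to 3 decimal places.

0.279

The rate is λ = 1/3300 = 0.00030303 per hour.
P(3430 < X < 8580) = e^(−λ·3430) − e^(−λ·8580) = 0.35367 − 0.07427 ≈ 0.279.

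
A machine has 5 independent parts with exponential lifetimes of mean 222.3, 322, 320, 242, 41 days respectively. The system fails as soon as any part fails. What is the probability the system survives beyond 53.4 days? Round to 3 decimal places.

The first failure time is exponential with rate Σλ_i = 1/222.3 + 1/322 + 1/320 + 1/242 + 1/41 = 0.0392515 per day.
P(min > 53.4) = e^(−0.0392515·53.4) = e^(−2.096) ≈ 0.123.

0.123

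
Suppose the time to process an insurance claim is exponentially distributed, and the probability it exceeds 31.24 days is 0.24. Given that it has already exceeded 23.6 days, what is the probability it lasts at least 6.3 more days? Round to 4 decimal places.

0.7499

From e^(−λ·31.24) = 0.24, λ = −ln(0.24)/31.24 = 0.0456823.
Memoryless: P(X > 23.6+6.3 | X > 23.6) = P(X > 6.3) = e^(−0.0456823·6.3) ≈ 0.7499.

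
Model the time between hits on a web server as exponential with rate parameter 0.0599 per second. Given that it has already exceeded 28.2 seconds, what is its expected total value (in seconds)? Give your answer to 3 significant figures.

44.9

By memorylessness, E[X | X > 28.2] = 28.2 + 1/λ = 28.2 + 16.6945 = 44.8945 seconds.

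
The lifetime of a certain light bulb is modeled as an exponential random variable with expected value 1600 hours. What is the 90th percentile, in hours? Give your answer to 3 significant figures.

The rate is λ = 1/1600 = 0.000625 per hour.
Set 1 − e^(−λt) = 0.9, so t = −ln(0.1)/λ = 2.3026/0.000625 ≈ 3684.14 hours.

3680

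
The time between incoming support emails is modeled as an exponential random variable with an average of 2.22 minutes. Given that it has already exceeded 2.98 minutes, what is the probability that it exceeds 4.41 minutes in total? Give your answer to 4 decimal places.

0.5251

The rate is λ = 1/2.22 = 0.45045 per minute.
The exponential is memoryless, so the remaining time is again Exp(λ): the condition X > 2.98 is irrelevant.
P(X > 1.43) = e^(−0.64414) ≈ 0.5251.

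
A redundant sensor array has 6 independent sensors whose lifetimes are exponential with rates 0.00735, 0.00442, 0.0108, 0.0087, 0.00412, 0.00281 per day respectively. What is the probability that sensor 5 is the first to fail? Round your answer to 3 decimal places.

0.108

The time to first failure is exponential with rate Σλ = 0.00735 + 0.00442 + 0.0108 + 0.0087 + 0.00412 + 0.00281 = 0.0382.
P(sensor 5 first) = λ_5/Σλ = 0.00412/0.0382 ≈ 0.108.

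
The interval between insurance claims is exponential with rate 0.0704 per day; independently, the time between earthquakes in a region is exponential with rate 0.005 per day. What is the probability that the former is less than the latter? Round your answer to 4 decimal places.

0.9337

λ_1 = 0.0704, λ_2 = 0.005.
For independent exponentials, P(the former < the latter) = λ_1/(λ_1+λ_2) = 0.0704/0.0754 ≈ 0.9337.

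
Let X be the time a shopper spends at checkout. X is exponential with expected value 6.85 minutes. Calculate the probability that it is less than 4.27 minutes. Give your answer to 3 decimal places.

The rate is λ = 1/6.85 = 0.145985 per minute.
P(X ≤ 4.27) = 1 − e^(−λ·4.27) = 1 − e^(−0.62336) ≈ 0.464.

0.464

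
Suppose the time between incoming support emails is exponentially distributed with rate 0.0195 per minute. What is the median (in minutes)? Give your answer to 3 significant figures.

35.5

Set 1 − e^(−λt) = 0.5, so t = −ln(0.5)/λ = 0.69315/0.0195 ≈ 35.546 minutes.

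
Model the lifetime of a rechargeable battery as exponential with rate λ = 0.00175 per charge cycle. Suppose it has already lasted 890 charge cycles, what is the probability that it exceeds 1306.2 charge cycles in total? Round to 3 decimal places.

0.483

P(X > s+t | X > s) = e^(−λ(s+t))/e^(−λs) = e^(−λt), independent of s = 890.
P(X > 416.2) = e^(−0.72835) ≈ 0.483.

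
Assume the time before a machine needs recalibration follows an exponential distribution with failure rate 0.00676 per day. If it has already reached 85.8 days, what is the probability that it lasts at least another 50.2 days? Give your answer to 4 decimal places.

0.7122

P(X > s+t | X > s) = e^(−λ(s+t))/e^(−λs) = e^(−λt), independent of s = 85.8.
P(X > 50.2) = e^(−0.33935) ≈ 0.7122.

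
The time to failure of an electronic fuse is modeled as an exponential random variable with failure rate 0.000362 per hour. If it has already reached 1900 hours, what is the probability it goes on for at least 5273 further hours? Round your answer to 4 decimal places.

0.1483

The exponential is memoryless, so the remaining time is again Exp(λ): the condition X > 1900 is irrelevant.
P(X > 5273) = e^(−1.9088) ≈ 0.1483.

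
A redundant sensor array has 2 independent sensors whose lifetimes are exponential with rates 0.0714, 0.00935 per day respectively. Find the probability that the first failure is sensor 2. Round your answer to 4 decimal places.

The time to first failure is exponential with rate Σλ = 0.0714 + 0.00935 = 0.08075.
P(sensor 2 first) = λ_2/Σλ = 0.00935/0.08075 ≈ 0.1158.

0.1158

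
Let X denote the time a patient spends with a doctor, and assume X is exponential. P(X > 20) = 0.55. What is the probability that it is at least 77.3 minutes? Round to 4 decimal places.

e^(−λ·20) = 0.55 ⇒ λ = −ln(0.55)/20 = 0.0298919.
P(X > 77.3) = e^(−0.0298919·77.3) = e^(−2.3106) ≈ 0.0992.

0.0992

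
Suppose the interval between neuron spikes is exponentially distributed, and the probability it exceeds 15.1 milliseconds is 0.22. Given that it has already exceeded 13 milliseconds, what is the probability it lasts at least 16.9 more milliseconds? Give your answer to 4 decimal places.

0.1837

From e^(−λ·15.1) = 0.22, λ = −ln(0.22)/15.1 = 0.100273.
Memoryless: P(X > 13+16.9 | X > 13) = P(X > 16.9) = e^(−0.100273·16.9) ≈ 0.1837.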